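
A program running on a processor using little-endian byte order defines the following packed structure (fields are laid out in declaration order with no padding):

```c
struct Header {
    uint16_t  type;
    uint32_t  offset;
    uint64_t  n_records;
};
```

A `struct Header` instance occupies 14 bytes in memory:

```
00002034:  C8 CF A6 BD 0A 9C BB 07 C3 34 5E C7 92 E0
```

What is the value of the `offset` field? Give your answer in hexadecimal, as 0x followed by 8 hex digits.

0x9C0ABDA6

`offset` follows `type` (2 bytes), so it starts at byte offset 2 and occupies 4 bytes.
Bytes at offsets 2..5: A6 BD 0A 9C.
In little-endian order the low byte comes first in memory.
Reassemble most-significant byte first: 9C 0A BD A6 → 0x9C0ABDA6.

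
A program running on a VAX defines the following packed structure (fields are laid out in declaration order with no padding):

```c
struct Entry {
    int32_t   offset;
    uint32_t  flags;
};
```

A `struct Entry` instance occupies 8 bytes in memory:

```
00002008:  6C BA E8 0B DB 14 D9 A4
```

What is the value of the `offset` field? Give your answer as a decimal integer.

199801452

`offset` is the first field, at byte offset 0, occupying 4 bytes.
Bytes at offsets 0..3: 6C BA E8 0B.
Little-endian: lowest address holds the least-significant byte.
Reassemble most-significant byte first: 0B E8 BA 6C → 0x0BE8BA6C.
0x0BE8BA6C = 199801452.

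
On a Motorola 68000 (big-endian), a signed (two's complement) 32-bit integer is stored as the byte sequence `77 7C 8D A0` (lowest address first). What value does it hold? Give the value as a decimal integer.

In big-endian order the high byte comes first in memory.
The bytes are already most-significant first: 0x777C8DA0.
0x777C8DA0 = 2004651424.

2004651424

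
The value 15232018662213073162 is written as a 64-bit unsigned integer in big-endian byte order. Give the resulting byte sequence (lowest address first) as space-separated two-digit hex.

D3 63 00 45 45 54 B9 0A

15232018662213073162 in hexadecimal, padded to 64 bits, is 0xD36300454554B90A.
Split into bytes (most-significant first): D3 63 00 45 45 54 B9 0A.
In big-endian order the high byte comes first in memory.
So the memory order matches the most-significant-first order: D3 63 00 45 45 54 B9 0A.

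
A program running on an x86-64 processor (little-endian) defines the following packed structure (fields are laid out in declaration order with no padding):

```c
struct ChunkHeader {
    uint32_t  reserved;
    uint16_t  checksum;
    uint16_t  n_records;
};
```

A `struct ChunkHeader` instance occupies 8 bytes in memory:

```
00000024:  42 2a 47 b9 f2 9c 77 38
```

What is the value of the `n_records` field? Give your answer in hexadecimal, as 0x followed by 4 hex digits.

0x3877

`n_records` follows `reserved` (4 B), `checksum` (2 B), so it starts at offset 4 + 2 = 6 and occupies 2 bytes.
Bytes at offsets 6..7: 77 38.
Little-endian stores the least-significant byte at the lowest address.
Reassemble most-significant byte first: 38 77 → 0x3877.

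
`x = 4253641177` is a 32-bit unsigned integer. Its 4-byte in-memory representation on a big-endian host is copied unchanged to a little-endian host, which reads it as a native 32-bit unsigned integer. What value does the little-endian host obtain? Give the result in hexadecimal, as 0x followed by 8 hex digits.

4253641177 in 32-bit hexadecimal is 0xFD8969D9.
Stored big-endian, the bytes at ascending addresses are FD 89 69 D9.
Read back as little-endian, the first byte is least significant, giving 0xD96989FD.

0xD96989FD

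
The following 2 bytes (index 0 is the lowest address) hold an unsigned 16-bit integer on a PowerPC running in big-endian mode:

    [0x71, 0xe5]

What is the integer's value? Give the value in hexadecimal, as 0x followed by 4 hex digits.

0x71E5

In big-endian order the high byte comes first in memory.
The bytes are already most-significant first: 0x71E5.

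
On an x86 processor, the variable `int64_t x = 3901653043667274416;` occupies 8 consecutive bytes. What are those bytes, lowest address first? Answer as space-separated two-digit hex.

B0 0A 9C 78 C5 74 25 36

3901653043667274416 in hexadecimal, padded to 64 bits, is 0x362574C5789C0AB0.
Split into bytes (most-significant first): 36 25 74 C5 78 9C 0A B0.
Little-endian stores the least-significant byte at the lowest address.
So at ascending addresses the bytes are B0 0A 9C 78 C5 74 25 36.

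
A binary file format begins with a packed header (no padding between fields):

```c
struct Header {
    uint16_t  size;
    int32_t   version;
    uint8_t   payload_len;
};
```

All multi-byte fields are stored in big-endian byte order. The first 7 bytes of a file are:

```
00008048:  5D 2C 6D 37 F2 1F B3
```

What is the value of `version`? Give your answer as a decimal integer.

1832383007

`version` follows `size` (2 bytes), so it starts at byte offset 2 and occupies 4 bytes.
Bytes at offsets 2..5: 6D 37 F2 1F.
Big-endian stores the most-significant byte at the lowest address.
The bytes are already most-significant first: 0x6D37F21F.
0x6D37F21F = 1832383007.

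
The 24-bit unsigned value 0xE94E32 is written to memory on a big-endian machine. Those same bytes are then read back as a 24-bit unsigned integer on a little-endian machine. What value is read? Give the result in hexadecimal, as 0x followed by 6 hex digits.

0x324EE9

Stored big-endian, the bytes at ascending addresses are E9 4E 32.
Read back as little-endian, the first byte is least significant, giving 0x324EE9.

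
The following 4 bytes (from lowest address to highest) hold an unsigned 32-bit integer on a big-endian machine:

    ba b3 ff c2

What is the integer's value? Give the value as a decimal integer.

3132358594

In big-endian order the high byte comes first in memory.
The bytes are already most-significant first: 0xBAB3FFC2.
0xBAB3FFC2 = 3132358594.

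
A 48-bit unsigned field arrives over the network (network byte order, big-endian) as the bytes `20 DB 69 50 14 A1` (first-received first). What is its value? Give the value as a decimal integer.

Big-endian stores the most-significant byte at the lowest address.
The bytes are already most-significant first: 0x20DB695014A1.
0x20DB695014A1 = 36126736782497.

36126736782497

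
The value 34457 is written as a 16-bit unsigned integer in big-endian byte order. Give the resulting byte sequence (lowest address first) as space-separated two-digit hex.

34457 in hexadecimal, padded to 16 bits, is 0x8699.
Split into bytes (most-significant first): 86 99.
In big-endian order the high byte comes first in memory.
So the memory order matches the most-significant-first order: 86 99.

86 99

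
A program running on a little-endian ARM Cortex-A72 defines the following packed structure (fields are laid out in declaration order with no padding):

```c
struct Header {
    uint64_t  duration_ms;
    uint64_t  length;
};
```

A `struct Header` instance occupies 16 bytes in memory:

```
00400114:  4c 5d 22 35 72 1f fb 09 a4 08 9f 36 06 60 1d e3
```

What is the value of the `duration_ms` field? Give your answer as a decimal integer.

`duration_ms` is the first field, at byte offset 0, occupying 8 bytes.
Bytes at offsets 0..7: 4C 5D 22 35 72 1F FB 09.
Little-endian stores the least-significant byte at the lowest address.
Reassemble most-significant byte first: 09 FB 1F 72 35 22 5D 4C → 0x09FB1F7235225D4C.
0x09FB1F7235225D4C = 719203140873903436.

719203140873903436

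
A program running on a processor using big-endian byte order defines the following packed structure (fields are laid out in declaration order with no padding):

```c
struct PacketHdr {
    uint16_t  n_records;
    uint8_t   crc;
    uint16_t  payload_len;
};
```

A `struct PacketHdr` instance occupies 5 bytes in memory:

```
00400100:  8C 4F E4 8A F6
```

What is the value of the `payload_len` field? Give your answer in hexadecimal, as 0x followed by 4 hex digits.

`payload_len` follows `n_records` (2 B), `crc` (1 B), so it starts at offset 2 + 1 = 3 and occupies 2 bytes.
Bytes at offsets 3..4: 8A F6.
Big-endian: lowest address holds the most-significant byte.
The bytes are already most-significant first: 0x8AF6.

0x8AF6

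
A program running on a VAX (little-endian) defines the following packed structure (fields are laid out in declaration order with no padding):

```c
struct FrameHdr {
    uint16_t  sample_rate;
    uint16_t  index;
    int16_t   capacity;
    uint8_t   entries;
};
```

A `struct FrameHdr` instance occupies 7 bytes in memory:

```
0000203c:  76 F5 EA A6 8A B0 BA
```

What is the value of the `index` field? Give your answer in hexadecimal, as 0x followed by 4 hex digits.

0xA6EA

`index` follows `sample_rate` (2 bytes), so it starts at byte offset 2 and occupies 2 bytes.
Bytes at offsets 2..3: EA A6.
Little-endian stores the least-significant byte at the lowest address.
Reassemble most-significant byte first: A6 EA → 0xA6EA.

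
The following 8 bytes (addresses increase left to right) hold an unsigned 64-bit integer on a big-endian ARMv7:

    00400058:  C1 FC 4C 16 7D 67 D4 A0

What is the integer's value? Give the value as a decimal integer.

Big-endian stores the most-significant byte at the lowest address.
The bytes are already most-significant first: 0xC1FC4C167D67D4A0.
0xC1FC4C167D67D4A0 = 13978131002928125088.

13978131002928125088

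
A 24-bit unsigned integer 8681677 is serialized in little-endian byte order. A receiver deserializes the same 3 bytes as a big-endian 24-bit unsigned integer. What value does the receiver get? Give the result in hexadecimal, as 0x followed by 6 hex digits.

0xCD7884

8681677 in 24-bit hexadecimal is 0x8478CD.
Stored little-endian, the bytes at ascending addresses are CD 78 84.
Read back as big-endian, the last byte is least significant, giving 0xCD7884.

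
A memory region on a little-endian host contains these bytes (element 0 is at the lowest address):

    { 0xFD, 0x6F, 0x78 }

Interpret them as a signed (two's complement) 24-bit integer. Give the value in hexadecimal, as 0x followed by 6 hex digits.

0x786FFD

Little-endian stores the least-significant byte at the lowest address.
Reassemble most-significant byte first: 78 6F FD → 0x786FFD.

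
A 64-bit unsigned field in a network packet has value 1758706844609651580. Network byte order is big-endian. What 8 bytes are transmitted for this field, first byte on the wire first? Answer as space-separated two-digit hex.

1758706844609651580 in hexadecimal, padded to 64 bits, is 0x18682E8EA101A37C.
Split into bytes (most-significant first): 18 68 2E 8E A1 01 A3 7C.
In big-endian order the high byte comes first in memory.
So the memory order matches the most-significant-first order: 18 68 2E 8E A1 01 A3 7C.

18 68 2E 8E A1 01 A3 7C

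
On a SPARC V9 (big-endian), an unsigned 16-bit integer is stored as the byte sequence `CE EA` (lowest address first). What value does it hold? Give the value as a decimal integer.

Big-endian stores the most-significant byte at the lowest address.
The bytes are already most-significant first: 0xCEEA.
0xCEEA = 52970.

52970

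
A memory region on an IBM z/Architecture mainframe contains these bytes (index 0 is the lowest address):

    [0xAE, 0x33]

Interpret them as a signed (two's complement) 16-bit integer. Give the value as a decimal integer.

-20941

Big-endian stores the most-significant byte at the lowest address.
The bytes are already most-significant first: 0xAE33.
Top bit is set, so as a signed 16-bit value this is 0xAE33 − 2^16 = -20941.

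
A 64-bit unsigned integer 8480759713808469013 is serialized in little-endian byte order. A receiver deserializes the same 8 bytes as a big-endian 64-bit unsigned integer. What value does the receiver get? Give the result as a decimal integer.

1534882867727217013

8480759713808469013 in 64-bit hexadecimal is 0x75B1B606D6FF4C15.
Stored little-endian, the bytes at ascending addresses are 15 4C FF D6 06 B6 B1 75.
Read back as big-endian, the last byte is least significant, giving 0x154CFFD606B6B175.
0x154CFFD606B6B175 = 1534882867727217013.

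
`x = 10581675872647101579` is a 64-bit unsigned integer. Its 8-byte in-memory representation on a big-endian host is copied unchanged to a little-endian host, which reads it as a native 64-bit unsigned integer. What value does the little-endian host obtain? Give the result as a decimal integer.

10581675872647101579 in 64-bit hexadecimal is 0x92D9AA245D73BC8B.
Stored big-endian, the bytes at ascending addresses are 92 D9 AA 24 5D 73 BC 8B.
Read back as little-endian, the first byte is least significant, giving 0x8BBC735D24AAD992.
0x8BBC735D24AAD992 = 10069049710777915794.

10069049710777915794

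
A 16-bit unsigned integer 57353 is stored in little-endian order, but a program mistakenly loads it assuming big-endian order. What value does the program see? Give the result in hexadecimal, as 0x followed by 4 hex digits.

0x09E0

57353 in 16-bit hexadecimal is 0xE009.
Stored little-endian, the bytes at ascending addresses are 09 E0.
Read back as big-endian, the last byte is least significant, giving 0x09E0.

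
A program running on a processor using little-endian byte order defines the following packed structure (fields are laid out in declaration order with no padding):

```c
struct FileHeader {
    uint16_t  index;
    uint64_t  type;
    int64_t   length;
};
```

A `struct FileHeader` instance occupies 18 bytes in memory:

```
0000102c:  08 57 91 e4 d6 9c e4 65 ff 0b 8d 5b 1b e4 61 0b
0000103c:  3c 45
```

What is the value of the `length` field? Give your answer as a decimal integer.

`length` follows `index` (2 B), `type` (8 B), so it starts at offset 2 + 8 = 10 and occupies 8 bytes.
Bytes at offsets 10..17: 8D 5B 1B E4 61 0B 3C 45.
Little-endian stores the least-significant byte at the lowest address.
Reassemble most-significant byte first: 45 3C 0B 61 E4 1B 5B 8D → 0x453C0B61E41B5B8D.
0x453C0B61E41B5B8D = 4988875002286398349.

4988875002286398349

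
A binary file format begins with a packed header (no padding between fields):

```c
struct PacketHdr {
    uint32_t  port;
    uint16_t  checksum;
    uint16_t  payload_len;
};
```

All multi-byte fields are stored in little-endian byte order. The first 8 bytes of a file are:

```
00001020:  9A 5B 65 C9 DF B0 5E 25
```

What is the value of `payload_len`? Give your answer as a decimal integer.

9566

`payload_len` follows `port` (4 B), `checksum` (2 B), so it starts at offset 4 + 2 = 6 and occupies 2 bytes.
Bytes at offsets 6..7: 5E 25.
Little-endian stores the least-significant byte at the lowest address.
Reassemble most-significant byte first: 25 5E → 0x255E.
0x255E = 9566.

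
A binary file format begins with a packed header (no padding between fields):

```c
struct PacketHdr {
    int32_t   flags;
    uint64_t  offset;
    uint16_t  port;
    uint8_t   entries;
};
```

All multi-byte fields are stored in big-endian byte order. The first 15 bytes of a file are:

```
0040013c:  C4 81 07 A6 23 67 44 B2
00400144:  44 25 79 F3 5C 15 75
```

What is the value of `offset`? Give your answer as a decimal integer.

2551083246366849523

`offset` follows `flags` (4 bytes), so it starts at byte offset 4 and occupies 8 bytes.
Bytes at offsets 4..11: 23 67 44 B2 44 25 79 F3.
In big-endian order the high byte comes first in memory.
The bytes are already most-significant first: 0x236744B2442579F3.
0x236744B2442579F3 = 2551083246366849523.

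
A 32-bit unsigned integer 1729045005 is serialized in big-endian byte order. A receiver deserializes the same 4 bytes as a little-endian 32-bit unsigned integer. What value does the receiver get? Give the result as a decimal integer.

1729045005 in 32-bit hexadecimal is 0x670F220D.
Stored big-endian, the bytes at ascending addresses are 67 0F 22 0D.
Read back as little-endian, the first byte is least significant, giving 0x0D220F67.
0x0D220F67 = 220335975.

220335975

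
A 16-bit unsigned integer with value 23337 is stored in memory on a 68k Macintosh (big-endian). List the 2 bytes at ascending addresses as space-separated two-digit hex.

5B 29

23337 in hexadecimal, padded to 16 bits, is 0x5B29.
Split into bytes (most-significant first): 5B 29.
In big-endian order the high byte comes first in memory.
So the memory order matches the most-significant-first order: 5B 29.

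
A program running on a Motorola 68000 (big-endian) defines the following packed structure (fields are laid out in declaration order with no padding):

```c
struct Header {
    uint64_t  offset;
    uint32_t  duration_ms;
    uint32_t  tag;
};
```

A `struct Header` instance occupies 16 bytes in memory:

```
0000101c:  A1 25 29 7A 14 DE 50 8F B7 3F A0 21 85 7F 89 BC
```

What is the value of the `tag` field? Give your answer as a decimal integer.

`tag` follows `offset` (8 B), `duration_ms` (4 B), so it starts at offset 8 + 4 = 12 and occupies 4 bytes.
Bytes at offsets 12..15: 85 7F 89 BC.
Big-endian: lowest address holds the most-significant byte.
The bytes are already most-significant first: 0x857F89BC.
0x857F89BC = 2239728060.

2239728060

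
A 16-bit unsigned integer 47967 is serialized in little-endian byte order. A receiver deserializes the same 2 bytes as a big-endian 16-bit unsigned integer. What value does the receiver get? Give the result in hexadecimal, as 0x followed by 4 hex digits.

47967 in 16-bit hexadecimal is 0xBB5F.
Stored little-endian, the bytes at ascending addresses are 5F BB.
Read back as big-endian, the last byte is least significant, giving 0x5FBB.

0x5FBB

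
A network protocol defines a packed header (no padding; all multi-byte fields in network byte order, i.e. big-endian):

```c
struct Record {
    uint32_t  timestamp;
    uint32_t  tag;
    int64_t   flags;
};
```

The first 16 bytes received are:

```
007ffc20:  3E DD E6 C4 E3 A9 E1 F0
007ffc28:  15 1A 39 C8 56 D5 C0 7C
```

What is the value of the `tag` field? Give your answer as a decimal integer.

3819561456

`tag` follows `timestamp` (4 bytes), so it starts at byte offset 4 and occupies 4 bytes.
Bytes at offsets 4..7: E3 A9 E1 F0.
Big-endian: lowest address holds the most-significant byte.
The bytes are already most-significant first: 0xE3A9E1F0.
0xE3A9E1F0 = 3819561456.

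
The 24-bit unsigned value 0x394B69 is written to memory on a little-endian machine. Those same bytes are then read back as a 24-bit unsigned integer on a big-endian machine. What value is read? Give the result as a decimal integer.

6900537

Stored little-endian, the bytes at ascending addresses are 69 4B 39.
Read back as big-endian, the last byte is least significant, giving 0x694B39.
0x694B39 = 6900537.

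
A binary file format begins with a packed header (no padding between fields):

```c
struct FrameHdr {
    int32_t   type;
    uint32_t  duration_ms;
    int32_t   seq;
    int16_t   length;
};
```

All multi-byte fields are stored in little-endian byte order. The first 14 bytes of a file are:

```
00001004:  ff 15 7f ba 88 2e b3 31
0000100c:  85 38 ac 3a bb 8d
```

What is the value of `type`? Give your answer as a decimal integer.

-1166076417

`type` is the first field, at byte offset 0, occupying 4 bytes.
Bytes at offsets 0..3: FF 15 7F BA.
Little-endian: lowest address holds the least-significant byte.
Reassemble most-significant byte first: BA 7F 15 FF → 0xBA7F15FF.
Top bit is set, so as a signed 32-bit value this is 0xBA7F15FF − 2^32 = -1166076417.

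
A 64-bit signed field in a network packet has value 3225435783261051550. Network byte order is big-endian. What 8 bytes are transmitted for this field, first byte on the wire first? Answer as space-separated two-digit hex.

2C C3 0C C1 7B 1B DA 9E

3225435783261051550 in hexadecimal, padded to 64 bits, is 0x2CC30CC17B1BDA9E.
Split into bytes (most-significant first): 2C C3 0C C1 7B 1B DA 9E.
In big-endian order the high byte comes first in memory.
So the memory order matches the most-significant-first order: 2C C3 0C C1 7B 1B DA 9E.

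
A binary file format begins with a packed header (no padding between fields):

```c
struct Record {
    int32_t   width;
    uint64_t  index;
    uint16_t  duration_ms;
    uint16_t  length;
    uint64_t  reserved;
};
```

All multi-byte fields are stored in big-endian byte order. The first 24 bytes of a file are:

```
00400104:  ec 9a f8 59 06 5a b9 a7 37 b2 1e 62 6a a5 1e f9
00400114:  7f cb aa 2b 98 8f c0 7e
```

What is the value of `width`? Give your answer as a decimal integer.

-325388199

`width` is the first field, at byte offset 0, occupying 4 bytes.
Bytes at offsets 0..3: EC 9A F8 59.
In big-endian order the high byte comes first in memory.
The bytes are already most-significant first: 0xEC9AF859.
Top bit is set, so as a signed 32-bit value this is 0xEC9AF859 − 2^32 = -325388199.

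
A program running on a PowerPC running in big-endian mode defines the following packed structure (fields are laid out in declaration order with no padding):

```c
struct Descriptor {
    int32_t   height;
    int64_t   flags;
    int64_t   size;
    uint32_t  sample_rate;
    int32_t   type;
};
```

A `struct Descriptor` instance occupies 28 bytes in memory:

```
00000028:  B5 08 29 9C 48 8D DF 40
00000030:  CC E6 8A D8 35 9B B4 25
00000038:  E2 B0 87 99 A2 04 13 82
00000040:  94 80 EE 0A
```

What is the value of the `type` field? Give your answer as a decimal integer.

-1803489782

`type` follows `height` (4 B), `flags` (8 B), `size` (8 B), `sample_rate` (4 B), so it starts at offset 4 + 8 + 8 + 4 = 24 and occupies 4 bytes.
Bytes at offsets 24..27: 94 80 EE 0A.
Big-endian: lowest address holds the most-significant byte.
The bytes are already most-significant first: 0x9480EE0A.
Top bit is set, so as a signed 32-bit value this is 0x9480EE0A − 2^32 = -1803489782.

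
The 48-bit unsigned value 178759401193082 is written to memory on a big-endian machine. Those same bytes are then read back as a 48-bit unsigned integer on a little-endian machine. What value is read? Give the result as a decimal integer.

178759401193082 in 48-bit hexadecimal is 0xA294AA9BBE7A.
Stored big-endian, the bytes at ascending addresses are A2 94 AA 9B BE 7A.
Read back as little-endian, the first byte is least significant, giving 0x7ABE9BAA94A2.
0x7ABE9BAA94A2 = 134959074022562.

134959074022562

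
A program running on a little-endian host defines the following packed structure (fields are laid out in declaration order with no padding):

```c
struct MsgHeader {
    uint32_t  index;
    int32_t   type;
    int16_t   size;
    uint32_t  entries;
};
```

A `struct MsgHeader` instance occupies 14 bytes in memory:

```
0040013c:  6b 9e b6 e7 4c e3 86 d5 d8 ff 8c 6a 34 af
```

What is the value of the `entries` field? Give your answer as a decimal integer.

2939447948

`entries` follows `index` (4 B), `type` (4 B), `size` (2 B), so it starts at offset 4 + 4 + 2 = 10 and occupies 4 bytes.
Bytes at offsets 10..13: 8C 6A 34 AF.
Little-endian: lowest address holds the least-significant byte.
Reassemble most-significant byte first: AF 34 6A 8C → 0xAF346A8C.
0xAF346A8C = 2939447948.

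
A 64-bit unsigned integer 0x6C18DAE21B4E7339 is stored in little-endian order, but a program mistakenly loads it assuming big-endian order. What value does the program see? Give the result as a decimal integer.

Stored little-endian, the bytes at ascending addresses are 39 73 4E 1B E2 DA 18 6C.
Read back as big-endian, the last byte is least significant, giving 0x39734E1BE2DA186C.
0x39734E1BE2DA186C = 4139738364160645228.

4139738364160645228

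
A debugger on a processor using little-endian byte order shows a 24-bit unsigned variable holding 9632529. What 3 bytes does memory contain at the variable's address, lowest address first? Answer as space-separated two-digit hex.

9632529 in hexadecimal, padded to 24 bits, is 0x92FB11.
Split into bytes (most-significant first): 92 FB 11.
Little-endian stores the least-significant byte at the lowest address.
So at ascending addresses the bytes are 11 FB 92.

11 FB 92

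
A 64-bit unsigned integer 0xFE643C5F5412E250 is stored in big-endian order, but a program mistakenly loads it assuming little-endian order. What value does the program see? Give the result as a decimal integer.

Stored big-endian, the bytes at ascending addresses are FE 64 3C 5F 54 12 E2 50.
Read back as little-endian, the first byte is least significant, giving 0x50E212545F3C64FE.
0x50E212545F3C64FE = 5828241021355189502.

5828241021355189502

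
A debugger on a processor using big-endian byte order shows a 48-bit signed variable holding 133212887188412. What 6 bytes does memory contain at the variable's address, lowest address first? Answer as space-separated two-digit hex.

133212887188412 in hexadecimal, padded to 48 bits, is 0x79280AD203BC.
Split into bytes (most-significant first): 79 28 0A D2 03 BC.
Big-endian stores the most-significant byte at the lowest address.
So the memory order matches the most-significant-first order: 79 28 0A D2 03 BC.

79 28 0A D2 03 BC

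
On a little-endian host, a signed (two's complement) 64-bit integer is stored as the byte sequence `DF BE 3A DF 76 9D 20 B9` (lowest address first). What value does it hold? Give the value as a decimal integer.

-5106908843561271585

Little-endian: lowest address holds the least-significant byte.
Reassemble most-significant byte first: B9 20 9D 76 DF 3A BE DF → 0xB9209D76DF3ABEDF.
Top bit is set, so as a signed 64-bit value this is 0xB9209D76DF3ABEDF − 2^64 = -5106908843561271585.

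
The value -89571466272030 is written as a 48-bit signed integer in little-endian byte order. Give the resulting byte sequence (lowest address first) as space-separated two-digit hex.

E2 22 92 04 89 AE

Two's complement of -89571466272030 in 48 bits: 89571466272030 = 0x5176FB6DDD1E; invert → 0xAE89049222E1; add 1 → 0xAE89049222E2.
Split into bytes (most-significant first): AE 89 04 92 22 E2.
Little-endian stores the least-significant byte at the lowest address.
So at ascending addresses the bytes are E2 22 92 04 89 AE.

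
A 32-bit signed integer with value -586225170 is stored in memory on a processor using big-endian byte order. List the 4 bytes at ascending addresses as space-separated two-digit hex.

Two's complement of -586225170 in 32 bits: 586225170 = 0x22F11612; invert → 0xDD0EE9ED; add 1 → 0xDD0EE9EE.
Split into bytes (most-significant first): DD 0E E9 EE.
Big-endian stores the most-significant byte at the lowest address.
So the memory order matches the most-significant-first order: DD 0E E9 EE.

DD 0E E9 EE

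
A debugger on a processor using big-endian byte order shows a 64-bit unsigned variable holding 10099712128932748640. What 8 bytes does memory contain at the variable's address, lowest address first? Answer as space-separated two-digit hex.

8C 29 62 AB B2 BD 9D 60

10099712128932748640 in hexadecimal, padded to 64 bits, is 0x8C2962ABB2BD9D60.
Split into bytes (most-significant first): 8C 29 62 AB B2 BD 9D 60.
Big-endian: lowest address holds the most-significant byte.
So the memory order matches the most-significant-first order: 8C 29 62 AB B2 BD 9D 60.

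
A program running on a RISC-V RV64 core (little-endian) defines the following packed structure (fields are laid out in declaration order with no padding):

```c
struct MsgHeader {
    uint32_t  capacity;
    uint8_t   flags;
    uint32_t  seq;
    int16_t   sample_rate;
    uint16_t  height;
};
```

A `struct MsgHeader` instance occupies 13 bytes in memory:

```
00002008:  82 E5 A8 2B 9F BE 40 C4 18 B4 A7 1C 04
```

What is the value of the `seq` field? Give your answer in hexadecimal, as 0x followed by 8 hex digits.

`seq` follows `capacity` (4 B), `flags` (1 B), so it starts at offset 4 + 1 = 5 and occupies 4 bytes.
Bytes at offsets 5..8: BE 40 C4 18.
Little-endian stores the least-significant byte at the lowest address.
Reassemble most-significant byte first: 18 C4 40 BE → 0x18C440BE.

0x18C440BE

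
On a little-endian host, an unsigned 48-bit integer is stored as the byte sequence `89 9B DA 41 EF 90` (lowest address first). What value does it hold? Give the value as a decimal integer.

In little-endian order the low byte comes first in memory.
Reassemble most-significant byte first: 90 EF 41 DA 9B 89 → 0x90EF41DA9B89.
0x90EF41DA9B89 = 159357276429193.

159357276429193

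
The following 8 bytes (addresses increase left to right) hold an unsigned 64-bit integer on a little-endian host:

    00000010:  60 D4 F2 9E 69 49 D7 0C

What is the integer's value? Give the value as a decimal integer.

925288966435034208

Little-endian: lowest address holds the least-significant byte.
Reassemble most-significant byte first: 0C D7 49 69 9E F2 D4 60 → 0x0CD749699EF2D460.
0x0CD749699EF2D460 = 925288966435034208.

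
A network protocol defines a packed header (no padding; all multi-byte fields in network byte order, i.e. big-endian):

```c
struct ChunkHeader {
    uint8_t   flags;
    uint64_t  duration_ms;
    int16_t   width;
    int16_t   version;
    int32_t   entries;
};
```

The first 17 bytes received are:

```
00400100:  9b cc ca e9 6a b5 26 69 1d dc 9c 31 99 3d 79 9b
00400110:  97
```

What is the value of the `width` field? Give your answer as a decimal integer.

-9060

`width` follows `flags` (1 B), `duration_ms` (8 B), so it starts at offset 1 + 8 = 9 and occupies 2 bytes.
Bytes at offsets 9..10: DC 9C.
Big-endian stores the most-significant byte at the lowest address.
The bytes are already most-significant first: 0xDC9C.
Top bit is set, so as a signed 16-bit value this is 0xDC9C − 2^16 = -9060.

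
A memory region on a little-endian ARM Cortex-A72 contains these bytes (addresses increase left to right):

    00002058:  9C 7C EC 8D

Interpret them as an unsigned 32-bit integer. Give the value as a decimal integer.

2381085852

Little-endian stores the least-significant byte at the lowest address.
Reassemble most-significant byte first: 8D EC 7C 9C → 0x8DEC7C9C.
0x8DEC7C9C = 2381085852.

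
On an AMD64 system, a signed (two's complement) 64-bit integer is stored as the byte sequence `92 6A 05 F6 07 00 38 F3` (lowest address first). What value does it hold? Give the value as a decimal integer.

Little-endian: lowest address holds the least-significant byte.
Reassemble most-significant byte first: F3 38 00 07 F6 05 6A 92 → 0xF3380007F6056A92.
Top bit is set, so as a signed 64-bit value this is 0xF3380007F6056A92 − 2^64 = -920986089604945262.

-920986089604945262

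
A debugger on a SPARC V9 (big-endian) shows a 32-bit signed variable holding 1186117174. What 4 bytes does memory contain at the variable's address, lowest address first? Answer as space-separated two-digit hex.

46 B2 B6 36

1186117174 in hexadecimal, padded to 32 bits, is 0x46B2B636.
Split into bytes (most-significant first): 46 B2 B6 36.
In big-endian order the high byte comes first in memory.
So the memory order matches the most-significant-first order: 46 B2 B6 36.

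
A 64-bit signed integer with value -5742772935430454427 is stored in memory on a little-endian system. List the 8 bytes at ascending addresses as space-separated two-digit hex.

Two's complement of -5742772935430454427 in 64 bits: 5742772935430454427 = 0x4FB26D8EEA0F3C9B; invert → 0xB04D927115F0C364; add 1 → 0xB04D927115F0C365.
Split into bytes (most-significant first): B0 4D 92 71 15 F0 C3 65.
Little-endian: lowest address holds the least-significant byte.
So at ascending addresses the bytes are 65 C3 F0 15 71 92 4D B0.

65 C3 F0 15 71 92 4D B0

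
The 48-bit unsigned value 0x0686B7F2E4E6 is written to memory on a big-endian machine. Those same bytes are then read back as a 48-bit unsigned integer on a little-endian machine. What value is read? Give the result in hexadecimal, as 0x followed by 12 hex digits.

Stored big-endian, the bytes at ascending addresses are 06 86 B7 F2 E4 E6.
Read back as little-endian, the first byte is least significant, giving 0xE6E4F2B78606.

0xE6E4F2B78606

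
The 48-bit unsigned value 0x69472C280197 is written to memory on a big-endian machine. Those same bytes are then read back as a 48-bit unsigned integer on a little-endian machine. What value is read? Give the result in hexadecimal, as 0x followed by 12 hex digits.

Stored big-endian, the bytes at ascending addresses are 69 47 2C 28 01 97.
Read back as little-endian, the first byte is least significant, giving 0x9701282C4769.

0x9701282C4769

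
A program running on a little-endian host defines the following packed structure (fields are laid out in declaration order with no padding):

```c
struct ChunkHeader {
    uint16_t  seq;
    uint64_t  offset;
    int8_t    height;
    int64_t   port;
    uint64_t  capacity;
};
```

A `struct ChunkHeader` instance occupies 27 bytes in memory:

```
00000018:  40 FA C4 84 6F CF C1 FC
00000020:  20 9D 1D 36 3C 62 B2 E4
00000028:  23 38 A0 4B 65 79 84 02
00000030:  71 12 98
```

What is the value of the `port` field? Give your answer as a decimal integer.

-6901726963792987082

`port` follows `seq` (2 B), `offset` (8 B), `height` (1 B), so it starts at offset 2 + 8 + 1 = 11 and occupies 8 bytes.
Bytes at offsets 11..18: 36 3C 62 B2 E4 23 38 A0.
Little-endian stores the least-significant byte at the lowest address.
Reassemble most-significant byte first: A0 38 23 E4 B2 62 3C 36 → 0xA03823E4B2623C36.
Top bit is set, so as a signed 64-bit value this is 0xA03823E4B2623C36 − 2^64 = -6901726963792987082.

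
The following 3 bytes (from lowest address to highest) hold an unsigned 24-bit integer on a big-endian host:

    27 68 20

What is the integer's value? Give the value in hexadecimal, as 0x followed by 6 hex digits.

0x276820

Big-endian: lowest address holds the most-significant byte.
The bytes are already most-significant first: 0x276820.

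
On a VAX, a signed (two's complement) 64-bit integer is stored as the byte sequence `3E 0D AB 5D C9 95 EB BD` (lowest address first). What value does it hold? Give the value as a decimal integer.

In little-endian order the low byte comes first in memory.
Reassemble most-significant byte first: BD EB 95 C9 5D AB 0D 3E → 0xBDEB95C95DAB0D3E.
Top bit is set, so as a signed 64-bit value this is 0xBDEB95C95DAB0D3E − 2^64 = -4761547488921711298.

-4761547488921711298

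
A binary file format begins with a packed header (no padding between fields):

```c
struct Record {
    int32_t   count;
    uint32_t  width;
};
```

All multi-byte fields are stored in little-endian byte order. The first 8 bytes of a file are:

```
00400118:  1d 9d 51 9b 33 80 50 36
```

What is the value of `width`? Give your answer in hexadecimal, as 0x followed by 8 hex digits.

`width` follows `count` (4 bytes), so it starts at byte offset 4 and occupies 4 bytes.
Bytes at offsets 4..7: 33 80 50 36.
Little-endian: lowest address holds the least-significant byte.
Reassemble most-significant byte first: 36 50 80 33 → 0x36508033.

0x36508033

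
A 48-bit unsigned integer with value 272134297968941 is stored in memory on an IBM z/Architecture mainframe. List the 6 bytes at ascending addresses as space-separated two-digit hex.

272134297968941 in hexadecimal, padded to 48 bits, is 0xF7813429612D.
Split into bytes (most-significant first): F7 81 34 29 61 2D.
Big-endian: lowest address holds the most-significant byte.
So the memory order matches the most-significant-first order: F7 81 34 29 61 2D.

F7 81 34 29 61 2D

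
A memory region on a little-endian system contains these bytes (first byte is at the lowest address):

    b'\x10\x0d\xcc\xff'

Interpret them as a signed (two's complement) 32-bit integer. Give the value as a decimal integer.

In little-endian order the low byte comes first in memory.
Reassemble most-significant byte first: FF CC 0D 10 → 0xFFCC0D10.
Top bit is set, so as a signed 32-bit value this is 0xFFCC0D10 − 2^32 = -3404528.

-3404528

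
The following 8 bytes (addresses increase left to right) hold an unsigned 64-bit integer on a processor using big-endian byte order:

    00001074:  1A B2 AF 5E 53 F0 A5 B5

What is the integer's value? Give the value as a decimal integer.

Big-endian stores the most-significant byte at the lowest address.
The bytes are already most-significant first: 0x1AB2AF5E53F0A5B5.
0x1AB2AF5E53F0A5B5 = 1923792810510689717.

1923792810510689717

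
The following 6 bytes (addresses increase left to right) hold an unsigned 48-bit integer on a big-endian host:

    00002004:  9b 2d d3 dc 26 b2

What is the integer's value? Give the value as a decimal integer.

170621130254002

In big-endian order the high byte comes first in memory.
The bytes are already most-significant first: 0x9B2DD3DC26B2.
0x9B2DD3DC26B2 = 170621130254002.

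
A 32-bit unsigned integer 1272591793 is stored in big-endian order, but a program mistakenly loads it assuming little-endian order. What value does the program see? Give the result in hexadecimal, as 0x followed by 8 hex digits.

1272591793 in 32-bit hexadecimal is 0x4BDA35B1.
Stored big-endian, the bytes at ascending addresses are 4B DA 35 B1.
Read back as little-endian, the first byte is least significant, giving 0xB135DA4B.

0xB135DA4B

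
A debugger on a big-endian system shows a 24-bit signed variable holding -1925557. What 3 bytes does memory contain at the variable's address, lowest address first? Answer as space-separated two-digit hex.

Two's complement of -1925557 in 24 bits: 1925557 = 0x1D61B5; invert → 0xE29E4A; add 1 → 0xE29E4B.
Split into bytes (most-significant first): E2 9E 4B.
Big-endian: lowest address holds the most-significant byte.
So the memory order matches the most-significant-first order: E2 9E 4B.

E2 9E 4B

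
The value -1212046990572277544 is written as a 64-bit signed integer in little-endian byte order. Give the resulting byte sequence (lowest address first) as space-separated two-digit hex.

D8 B0 DB 0B AF F1 2D EF

Two's complement of -1212046990572277544 in 64 bits: 1212046990572277544 = 0x10D20E50F4244F28; invert → 0xEF2DF1AF0BDBB0D7; add 1 → 0xEF2DF1AF0BDBB0D8.
Split into bytes (most-significant first): EF 2D F1 AF 0B DB B0 D8.
In little-endian order the low byte comes first in memory.
So at ascending addresses the bytes are D8 B0 DB 0B AF F1 2D EF.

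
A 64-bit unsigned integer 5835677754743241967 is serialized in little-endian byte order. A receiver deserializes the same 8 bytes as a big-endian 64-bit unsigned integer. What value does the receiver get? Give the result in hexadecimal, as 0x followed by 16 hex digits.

5835677754743241967 in 64-bit hexadecimal is 0x50FC7DFFCB1EBCEF.
Stored little-endian, the bytes at ascending addresses are EF BC 1E CB FF 7D FC 50.
Read back as big-endian, the last byte is least significant, giving 0xEFBC1ECBFF7DFC50.

0xEFBC1ECBFF7DFC50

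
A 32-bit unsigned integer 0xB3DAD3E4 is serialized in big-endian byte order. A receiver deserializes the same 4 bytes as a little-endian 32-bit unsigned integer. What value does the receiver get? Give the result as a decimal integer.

Stored big-endian, the bytes at ascending addresses are B3 DA D3 E4.
Read back as little-endian, the first byte is least significant, giving 0xE4D3DAB3.
0xE4D3DAB3 = 3839089331.

3839089331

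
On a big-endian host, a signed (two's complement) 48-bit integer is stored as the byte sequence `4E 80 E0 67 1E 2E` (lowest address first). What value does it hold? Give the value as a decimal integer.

Big-endian: lowest address holds the most-significant byte.
The bytes are already most-significant first: 0x4E80E0671E2E.
0x4E80E0671E2E = 86315427634734.

86315427634734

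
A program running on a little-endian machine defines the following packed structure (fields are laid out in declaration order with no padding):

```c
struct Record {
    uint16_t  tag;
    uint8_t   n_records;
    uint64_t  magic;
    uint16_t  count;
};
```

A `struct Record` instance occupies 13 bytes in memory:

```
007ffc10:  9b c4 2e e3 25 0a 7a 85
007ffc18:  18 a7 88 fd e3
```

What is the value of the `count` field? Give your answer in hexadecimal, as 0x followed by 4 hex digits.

0xE3FD

`count` follows `tag` (2 B), `n_records` (1 B), `magic` (8 B), so it starts at offset 2 + 1 + 8 = 11 and occupies 2 bytes.
Bytes at offsets 11..12: FD E3.
Little-endian: lowest address holds the least-significant byte.
Reassemble most-significant byte first: E3 FD → 0xE3FD.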